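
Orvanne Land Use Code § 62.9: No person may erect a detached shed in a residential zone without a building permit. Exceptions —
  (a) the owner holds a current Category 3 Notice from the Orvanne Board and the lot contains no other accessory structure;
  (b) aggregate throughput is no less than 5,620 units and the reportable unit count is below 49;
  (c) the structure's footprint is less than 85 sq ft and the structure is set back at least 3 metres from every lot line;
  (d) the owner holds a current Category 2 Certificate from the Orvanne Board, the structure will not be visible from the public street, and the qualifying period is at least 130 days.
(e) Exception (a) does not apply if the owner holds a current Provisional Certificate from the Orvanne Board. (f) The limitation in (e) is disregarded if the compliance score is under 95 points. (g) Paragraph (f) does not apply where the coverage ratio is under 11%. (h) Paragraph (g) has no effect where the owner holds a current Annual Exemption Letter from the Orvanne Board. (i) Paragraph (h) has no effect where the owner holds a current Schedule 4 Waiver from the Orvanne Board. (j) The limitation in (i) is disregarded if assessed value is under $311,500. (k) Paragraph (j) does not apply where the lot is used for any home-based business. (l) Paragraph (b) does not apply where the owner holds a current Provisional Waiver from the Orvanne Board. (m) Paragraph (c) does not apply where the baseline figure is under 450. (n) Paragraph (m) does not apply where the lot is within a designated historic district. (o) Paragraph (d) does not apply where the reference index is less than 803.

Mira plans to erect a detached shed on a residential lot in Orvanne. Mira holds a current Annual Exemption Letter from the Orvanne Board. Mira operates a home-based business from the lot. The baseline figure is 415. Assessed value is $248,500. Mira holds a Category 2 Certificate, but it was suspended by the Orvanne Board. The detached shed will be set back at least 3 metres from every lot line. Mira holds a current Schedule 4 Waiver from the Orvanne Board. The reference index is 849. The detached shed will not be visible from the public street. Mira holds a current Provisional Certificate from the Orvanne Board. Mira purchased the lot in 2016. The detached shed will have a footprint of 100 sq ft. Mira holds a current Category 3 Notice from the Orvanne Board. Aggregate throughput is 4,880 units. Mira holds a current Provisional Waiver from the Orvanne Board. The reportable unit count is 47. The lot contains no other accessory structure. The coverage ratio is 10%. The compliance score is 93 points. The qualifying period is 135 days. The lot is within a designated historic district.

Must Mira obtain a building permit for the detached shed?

Exception (a)'s conditions are all satisfied: a current Category 3 Notice is held; the lot has no other accessory structure. But: (e) operates against (a): a current Provisional Certificate is held. (f) would limit (e) — the compliance score is 93 points, under the 95 points limit — but (g) sets (f) aside: (g) applies — the coverage ratio is 10%, under the 11% limit. (h) would limit (g) — a current Annual Exemption Letter is held — but (i) sets (h) aside: (i) is engaged — a current Schedule 4 Waiver is held. (j) would limit (i) — assessed value is $248,500, under the $311,500 limit — but (k) sets (j) aside: (k) operates against (j): a home-based business operates on the lot. So (a) is unavailable.
Exception (b) does not apply: aggregate throughput is 4,880 units, short of 5,620 units.
Exception (c) fails — the structure's footprint is 100 sq ft, not less than 85 sq ft.
Exception (d) requires that the owner holds a current Category 2 Certificate from the Orvanne Board; but no current Category 2 Certificate is held, so (d) is unavailable.
No exception is made out. Mira falls within the general rule.

Yes — Mira must obtain a building permit.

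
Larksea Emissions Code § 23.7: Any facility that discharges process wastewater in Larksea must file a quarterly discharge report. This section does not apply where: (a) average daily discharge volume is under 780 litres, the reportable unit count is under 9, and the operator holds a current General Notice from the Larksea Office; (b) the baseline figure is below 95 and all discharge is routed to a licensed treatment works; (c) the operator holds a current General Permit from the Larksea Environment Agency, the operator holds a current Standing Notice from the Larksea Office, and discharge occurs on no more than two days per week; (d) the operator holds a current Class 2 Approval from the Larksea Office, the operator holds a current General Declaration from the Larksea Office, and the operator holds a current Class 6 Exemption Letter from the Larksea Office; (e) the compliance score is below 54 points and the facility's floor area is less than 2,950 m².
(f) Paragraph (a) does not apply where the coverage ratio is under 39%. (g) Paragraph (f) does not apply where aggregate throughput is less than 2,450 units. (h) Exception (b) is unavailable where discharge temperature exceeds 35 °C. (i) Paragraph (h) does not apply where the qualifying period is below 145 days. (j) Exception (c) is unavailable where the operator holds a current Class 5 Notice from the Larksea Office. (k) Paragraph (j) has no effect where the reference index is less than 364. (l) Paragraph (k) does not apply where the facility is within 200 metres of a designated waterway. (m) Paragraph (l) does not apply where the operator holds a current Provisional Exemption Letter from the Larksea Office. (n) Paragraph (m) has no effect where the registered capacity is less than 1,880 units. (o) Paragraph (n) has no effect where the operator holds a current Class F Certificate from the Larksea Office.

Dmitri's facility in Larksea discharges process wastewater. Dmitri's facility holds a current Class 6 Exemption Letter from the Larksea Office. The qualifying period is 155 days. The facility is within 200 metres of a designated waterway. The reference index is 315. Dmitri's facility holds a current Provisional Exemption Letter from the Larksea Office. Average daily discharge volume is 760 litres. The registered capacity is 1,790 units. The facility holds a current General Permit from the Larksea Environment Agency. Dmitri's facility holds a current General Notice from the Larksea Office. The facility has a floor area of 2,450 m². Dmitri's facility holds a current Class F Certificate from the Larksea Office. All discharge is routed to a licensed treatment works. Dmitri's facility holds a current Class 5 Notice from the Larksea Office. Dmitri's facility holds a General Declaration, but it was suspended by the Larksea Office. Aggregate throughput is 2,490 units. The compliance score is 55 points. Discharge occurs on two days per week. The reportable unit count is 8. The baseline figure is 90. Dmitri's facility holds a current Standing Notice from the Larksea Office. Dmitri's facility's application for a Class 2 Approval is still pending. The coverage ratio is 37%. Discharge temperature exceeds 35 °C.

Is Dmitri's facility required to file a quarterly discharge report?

No — exception (c) applies; Dmitri's facility is not required to file a quarterly discharge report.

All of (a)'s requirements are met (average daily discharge volume is 760 litres, under the 780 litres limit; the reportable unit count is 8, under the 9 limit; a current General Notice is held). But: (f) is engaged — the coverage ratio is 37%, under the 39% limit. (g) is not triggered (aggregate throughput is 2,490 units, not less than 2,450 units), so (f) stands. Exception (a) does not apply.
Exception (b)'s conditions are all satisfied: the baseline figure is 90, below the 95 limit; discharge is routed to a licensed treatment works. But: (h) operates against (b): discharge temperature exceeds 35 °C. (i) does not operate here (the qualifying period is 155 days, not below 145 days), so (h) stands. So (b) is unavailable.
Exception (c): a current General Permit is held; a current Standing Notice is held; discharge occurs on no more than two days per week — every condition holds. Under paragraphs (j)–(o): (j) would limit (c) — a current Class 5 Notice is held — but (k) sets (j) aside: (k) operates against (j): the reference index is 315, less than the 364 limit. (l) operates (the facility is within 200 m of a designated waterway), but is displaced by (m): (m) applies — a current Provisional Exemption Letter is held. (n) would limit (m) — the registered capacity is 1,790 units, less than the 1,880 units limit — but (o) sets (n) aside: (o) operates — a current Class F Certificate is held. Exception (c) stands.
Exception (d) does not apply: the Class 2 Approval is not current.
Exception (e) fails — the compliance score is 55 points, not below 54 points.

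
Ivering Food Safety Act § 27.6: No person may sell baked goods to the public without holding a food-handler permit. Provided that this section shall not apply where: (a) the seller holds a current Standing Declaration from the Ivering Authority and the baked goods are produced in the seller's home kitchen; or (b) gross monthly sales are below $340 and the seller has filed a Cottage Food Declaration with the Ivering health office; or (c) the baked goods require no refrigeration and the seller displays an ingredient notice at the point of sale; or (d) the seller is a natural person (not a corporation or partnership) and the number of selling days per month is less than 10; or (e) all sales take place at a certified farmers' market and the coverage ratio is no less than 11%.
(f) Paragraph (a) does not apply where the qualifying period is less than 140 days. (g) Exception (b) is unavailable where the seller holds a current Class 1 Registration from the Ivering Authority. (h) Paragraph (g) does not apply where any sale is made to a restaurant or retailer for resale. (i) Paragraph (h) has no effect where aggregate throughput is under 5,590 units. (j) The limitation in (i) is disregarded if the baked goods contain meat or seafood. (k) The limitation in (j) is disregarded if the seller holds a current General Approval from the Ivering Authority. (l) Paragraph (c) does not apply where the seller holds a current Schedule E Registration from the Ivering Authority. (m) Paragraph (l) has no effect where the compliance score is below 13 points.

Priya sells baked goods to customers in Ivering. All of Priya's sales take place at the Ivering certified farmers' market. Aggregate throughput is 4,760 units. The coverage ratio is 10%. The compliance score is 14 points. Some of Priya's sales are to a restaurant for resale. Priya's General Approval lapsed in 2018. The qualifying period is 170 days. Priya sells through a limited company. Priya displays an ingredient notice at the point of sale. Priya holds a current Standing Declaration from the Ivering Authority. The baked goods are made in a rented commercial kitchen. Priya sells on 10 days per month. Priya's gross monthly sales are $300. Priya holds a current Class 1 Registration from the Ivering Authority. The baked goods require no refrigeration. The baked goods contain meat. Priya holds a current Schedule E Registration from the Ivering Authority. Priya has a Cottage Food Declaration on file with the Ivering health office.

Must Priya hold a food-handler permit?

Exception (a) does not apply: the baked goods are made in a commercial kitchen, not a home kitchen.
Exception (b): gross monthly sales are $300, below the $340 limit; a Cottage Food Declaration is on file — every condition holds. Under paragraphs (g)–(k): (g) is triggered (a current Class 1 Registration is held), but is displaced by (h): (h) operates against (g): some sales are to a restaurant for resale. (i) would limit (h) — aggregate throughput is 4,760 units, under the 5,590 units limit — but (j) sets (i) aside: (j) applies — the baked goods contain meat. (k), which would lift (j), is inapplicable — the General Approval is not current. So (b) applies.
Exception (c): the baked goods are shelf-stable; an ingredient notice is displayed — every condition holds. However, paragraphs (l)–(m) must be considered: (l) is engaged — a current Schedule E Registration is held. (m) is inapplicable (the compliance score is 14 points, not below 13 points), so (l) stands. Exception (c) does not apply.
Exception (d) requires that the seller is a natural person (not a corporation or partnership); but the seller operates through a limited company, so (d) is unavailable.
Exception (e) does not apply: the coverage ratio is 10%, short of 11%.

No — exception (b) applies; Priya is not required to hold a food-handler permit.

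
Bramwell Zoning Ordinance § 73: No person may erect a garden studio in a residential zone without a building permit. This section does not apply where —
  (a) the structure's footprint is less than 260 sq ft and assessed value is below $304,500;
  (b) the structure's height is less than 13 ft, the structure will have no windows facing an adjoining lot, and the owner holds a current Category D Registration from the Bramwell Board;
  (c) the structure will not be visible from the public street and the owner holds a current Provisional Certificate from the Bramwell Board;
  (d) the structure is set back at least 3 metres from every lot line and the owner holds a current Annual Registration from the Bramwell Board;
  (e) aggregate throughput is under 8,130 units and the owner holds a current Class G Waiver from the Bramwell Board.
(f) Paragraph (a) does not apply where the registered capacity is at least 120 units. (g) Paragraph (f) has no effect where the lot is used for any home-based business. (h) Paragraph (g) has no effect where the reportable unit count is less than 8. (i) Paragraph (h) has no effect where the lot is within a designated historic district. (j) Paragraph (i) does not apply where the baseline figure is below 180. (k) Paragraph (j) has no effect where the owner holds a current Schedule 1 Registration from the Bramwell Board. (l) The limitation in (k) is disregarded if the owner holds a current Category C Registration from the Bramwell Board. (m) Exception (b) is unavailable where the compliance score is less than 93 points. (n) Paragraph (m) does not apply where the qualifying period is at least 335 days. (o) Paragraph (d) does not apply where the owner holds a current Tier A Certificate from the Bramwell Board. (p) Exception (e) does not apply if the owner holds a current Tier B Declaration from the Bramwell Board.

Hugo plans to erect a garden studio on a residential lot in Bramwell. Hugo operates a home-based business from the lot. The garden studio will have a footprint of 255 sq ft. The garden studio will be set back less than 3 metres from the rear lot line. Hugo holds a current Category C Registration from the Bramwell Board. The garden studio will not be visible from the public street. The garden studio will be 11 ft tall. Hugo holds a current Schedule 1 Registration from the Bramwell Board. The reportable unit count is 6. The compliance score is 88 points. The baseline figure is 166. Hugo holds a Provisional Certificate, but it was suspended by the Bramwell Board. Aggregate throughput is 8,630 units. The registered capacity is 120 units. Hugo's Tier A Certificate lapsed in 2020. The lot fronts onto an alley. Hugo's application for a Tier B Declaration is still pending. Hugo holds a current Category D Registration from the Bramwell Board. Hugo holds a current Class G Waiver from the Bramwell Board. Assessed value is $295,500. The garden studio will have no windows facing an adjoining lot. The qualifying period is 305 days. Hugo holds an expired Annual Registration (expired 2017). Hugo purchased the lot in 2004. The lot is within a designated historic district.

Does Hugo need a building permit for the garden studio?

Exception (a) is satisfied on its face — the structure's footprint is 255 sq ft, less than the 260 sq ft limit; assessed value is $295,500, below the $304,500 limit. But applying paragraphs (f)–(l): (f) operates against (a): the registered capacity is 120 units, meeting the 120 units threshold. (g) is triggered (a home-based business operates on the lot), but is itself disapplied by (h): (h) operates against (g): the reportable unit count is 6, less than the 8 limit. (i) would limit (h) — the lot is in a historic district — but (j) sets (i) aside: (j) operates against (i): the baseline figure is 166, below the 180 limit. (k) is engaged (a current Schedule 1 Registration is held), but is overridden by (l): (l) is engaged — a current Category C Registration is held. (a) is therefore removed.
Exception (b) is satisfied on its face — the structure's height is 11 ft, less than the 13 ft limit; no windows face an adjoining lot; a current Category D Registration is held. But: (m) operates against (b): the compliance score is 88 points, less than the 93 points limit. (n), which would lift (m), is inapplicable — the qualifying period is 305 days, short of 335 days. (b) is therefore removed.
Exception (c) does not apply: no current Provisional Certificate is held.
Exception (d) fails — the rear setback is under 3 m.
Exception (e) fails — aggregate throughput is 8,630 units, not under 8,130 units.
No exception is made out. Hugo falls within the general rule.

Yes — Hugo must obtain a building permit.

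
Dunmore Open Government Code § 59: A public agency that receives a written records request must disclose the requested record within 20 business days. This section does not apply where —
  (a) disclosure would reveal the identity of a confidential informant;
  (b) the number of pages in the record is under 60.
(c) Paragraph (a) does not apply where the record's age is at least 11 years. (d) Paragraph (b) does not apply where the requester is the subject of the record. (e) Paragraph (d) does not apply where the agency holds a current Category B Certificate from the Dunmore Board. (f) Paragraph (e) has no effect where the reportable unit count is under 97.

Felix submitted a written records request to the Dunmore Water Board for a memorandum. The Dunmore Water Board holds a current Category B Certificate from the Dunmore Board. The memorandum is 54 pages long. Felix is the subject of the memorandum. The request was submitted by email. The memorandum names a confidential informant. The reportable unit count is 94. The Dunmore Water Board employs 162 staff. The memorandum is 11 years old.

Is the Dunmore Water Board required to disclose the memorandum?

Exception (a): the memorandum names a confidential informant — every condition holds. But: (c) operates against (a): the record's age is 11 years, meeting the 11 years threshold. Exception (a) does not apply.
Exception (b) is satisfied on its face — the number of pages in the record is 54, under the 60 limit. Turning to paragraphs (d)–(f): (d) operates — Felix is the subject of the memorandum. (e) operates (a current Category B Certificate is held), but yields to (f): (f) operates against (e): the reportable unit count is 94, under the 97 limit. (b) is therefore removed.
No exception applies. The general rule governs.

Yes — the Dunmore Water Board must disclose the memorandum.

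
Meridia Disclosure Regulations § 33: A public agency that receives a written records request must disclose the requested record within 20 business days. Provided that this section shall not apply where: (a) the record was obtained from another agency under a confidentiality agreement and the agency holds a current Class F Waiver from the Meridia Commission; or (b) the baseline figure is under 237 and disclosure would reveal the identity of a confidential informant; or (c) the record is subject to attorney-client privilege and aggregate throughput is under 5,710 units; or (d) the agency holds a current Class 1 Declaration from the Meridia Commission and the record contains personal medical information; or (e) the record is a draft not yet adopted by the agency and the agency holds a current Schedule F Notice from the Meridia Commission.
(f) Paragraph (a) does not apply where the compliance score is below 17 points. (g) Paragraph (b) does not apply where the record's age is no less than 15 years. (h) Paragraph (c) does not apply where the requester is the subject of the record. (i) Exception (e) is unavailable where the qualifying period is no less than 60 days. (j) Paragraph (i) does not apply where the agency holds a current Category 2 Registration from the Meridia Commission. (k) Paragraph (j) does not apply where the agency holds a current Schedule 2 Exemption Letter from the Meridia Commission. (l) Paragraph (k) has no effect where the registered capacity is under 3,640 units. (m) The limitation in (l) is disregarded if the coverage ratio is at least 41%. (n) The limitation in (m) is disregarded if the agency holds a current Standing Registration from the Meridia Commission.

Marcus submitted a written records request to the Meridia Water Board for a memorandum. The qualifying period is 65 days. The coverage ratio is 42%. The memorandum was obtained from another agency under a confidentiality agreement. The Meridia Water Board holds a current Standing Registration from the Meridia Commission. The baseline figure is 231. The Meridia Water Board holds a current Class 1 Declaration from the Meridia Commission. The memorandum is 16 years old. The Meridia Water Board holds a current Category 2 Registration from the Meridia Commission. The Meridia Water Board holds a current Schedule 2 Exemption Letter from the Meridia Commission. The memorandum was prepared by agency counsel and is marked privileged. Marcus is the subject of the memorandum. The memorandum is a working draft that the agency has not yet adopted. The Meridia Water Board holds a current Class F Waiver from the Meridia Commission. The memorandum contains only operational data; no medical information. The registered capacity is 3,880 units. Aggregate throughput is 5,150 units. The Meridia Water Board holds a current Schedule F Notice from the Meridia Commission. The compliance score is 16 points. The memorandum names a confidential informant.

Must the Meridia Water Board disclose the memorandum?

Yes — the Meridia Water Board must disclose the memorandum.

Exception (a): the memorandum was obtained under a confidentiality agreement; a current Class F Waiver is held — every condition holds. However, paragraph (f) must be considered: (f) applies — the compliance score is 16 points, below the 17 points limit. So (a) is unavailable.
Exception (b): the baseline figure is 231, under the 237 limit; the memorandum names a confidential informant — every condition holds. However, paragraph (g) must be considered: (g) operates against (b): the record's age is 16 years, meeting the 15 years threshold. (b) is therefore removed.
Exception (c) is satisfied on its face — the memorandum is privileged; aggregate throughput is 5,150 units, under the 5,710 units limit. Turning to paragraph (h): (h) operates against (c): Marcus is the subject of the memorandum. Exception (c) does not apply.
Exception (d) does not apply: the memorandum contains only operational data.
All of (e)'s requirements are met (the memorandum is an unadopted draft; a current Schedule F Notice is held). But: (i) operates against (e): the qualifying period is 65 days, meeting the 60 days threshold. (j) would limit (i) — a current Category 2 Registration is held — but (k) sets (j) aside: (k) operates against (j): a current Schedule 2 Exemption Letter is held. (l), which would lift (k), is not triggered — the registered capacity is 3,880 units, not under 3,640 units. (e) is therefore removed.
None of the exceptions is available; § 33 applies in full.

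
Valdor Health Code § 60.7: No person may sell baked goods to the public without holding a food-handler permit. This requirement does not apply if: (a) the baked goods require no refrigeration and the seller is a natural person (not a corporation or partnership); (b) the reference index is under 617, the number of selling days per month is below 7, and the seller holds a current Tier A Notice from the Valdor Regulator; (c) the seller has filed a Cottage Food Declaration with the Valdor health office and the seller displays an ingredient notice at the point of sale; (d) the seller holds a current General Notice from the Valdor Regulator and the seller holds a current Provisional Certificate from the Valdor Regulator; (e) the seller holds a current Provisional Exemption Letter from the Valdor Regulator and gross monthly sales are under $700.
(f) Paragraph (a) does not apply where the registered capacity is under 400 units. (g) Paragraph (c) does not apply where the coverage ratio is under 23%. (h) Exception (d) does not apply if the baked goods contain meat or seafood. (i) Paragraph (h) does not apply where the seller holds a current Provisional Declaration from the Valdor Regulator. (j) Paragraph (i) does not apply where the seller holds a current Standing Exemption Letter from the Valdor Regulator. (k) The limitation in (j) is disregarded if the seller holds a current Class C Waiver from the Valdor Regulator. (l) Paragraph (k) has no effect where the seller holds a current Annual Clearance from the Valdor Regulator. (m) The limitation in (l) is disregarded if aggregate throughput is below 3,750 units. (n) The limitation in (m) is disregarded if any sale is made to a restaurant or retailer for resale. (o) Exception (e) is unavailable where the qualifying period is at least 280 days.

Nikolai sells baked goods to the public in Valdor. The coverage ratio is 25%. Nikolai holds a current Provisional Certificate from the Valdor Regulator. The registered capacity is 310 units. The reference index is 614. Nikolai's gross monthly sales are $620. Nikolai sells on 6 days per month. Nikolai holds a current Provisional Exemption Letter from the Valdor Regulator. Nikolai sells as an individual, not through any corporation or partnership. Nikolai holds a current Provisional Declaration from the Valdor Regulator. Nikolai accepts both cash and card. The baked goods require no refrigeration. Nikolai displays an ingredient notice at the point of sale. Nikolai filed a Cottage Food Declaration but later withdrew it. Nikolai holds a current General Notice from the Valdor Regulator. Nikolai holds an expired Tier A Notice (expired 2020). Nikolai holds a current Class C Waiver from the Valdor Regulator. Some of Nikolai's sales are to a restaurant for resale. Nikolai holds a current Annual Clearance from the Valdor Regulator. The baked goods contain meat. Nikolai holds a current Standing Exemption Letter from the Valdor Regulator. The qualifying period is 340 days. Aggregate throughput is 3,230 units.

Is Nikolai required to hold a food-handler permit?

Yes — Nikolai must hold a food-handler permit.

Exception (a) is satisfied on its face — the baked goods are shelf-stable; the seller is a natural person. But: (f) is triggered — the registered capacity is 310 units, under the 400 units limit. Exception (a) does not apply.
Exception (b) does not apply: there is no Tier A Notice in force.
Exception (c) requires that the seller has filed a Cottage Food Declaration with the Valdor health office; but the Cottage Food Declaration was withdrawn, so (c) is unavailable.
Exception (d) is satisfied on its face — a current General Notice is held; a current Provisional Certificate is held. Turning to paragraphs (h)–(n): (h) is triggered — the baked goods contain meat. (i) would limit (h) — a current Provisional Declaration is held — but (j) sets (i) aside: (j) applies — a current Standing Exemption Letter is held. (k) is triggered (a current Class C Waiver is held), but yields to (l): (l) applies — a current Annual Clearance is held. (m) operates (aggregate throughput is 3,230 units, below the 3,750 units limit), but is overridden by (n): (n) applies — some sales are to a restaurant for resale. So (d) is unavailable.
Exception (e) is satisfied on its face — a current Provisional Exemption Letter is held; gross monthly sales are $620, under the $700 limit. But applying paragraph (o): (o) operates against (e): the qualifying period is 340 days, meeting the 280 days threshold. So (e) is unavailable.
No exception applies. The general rule governs.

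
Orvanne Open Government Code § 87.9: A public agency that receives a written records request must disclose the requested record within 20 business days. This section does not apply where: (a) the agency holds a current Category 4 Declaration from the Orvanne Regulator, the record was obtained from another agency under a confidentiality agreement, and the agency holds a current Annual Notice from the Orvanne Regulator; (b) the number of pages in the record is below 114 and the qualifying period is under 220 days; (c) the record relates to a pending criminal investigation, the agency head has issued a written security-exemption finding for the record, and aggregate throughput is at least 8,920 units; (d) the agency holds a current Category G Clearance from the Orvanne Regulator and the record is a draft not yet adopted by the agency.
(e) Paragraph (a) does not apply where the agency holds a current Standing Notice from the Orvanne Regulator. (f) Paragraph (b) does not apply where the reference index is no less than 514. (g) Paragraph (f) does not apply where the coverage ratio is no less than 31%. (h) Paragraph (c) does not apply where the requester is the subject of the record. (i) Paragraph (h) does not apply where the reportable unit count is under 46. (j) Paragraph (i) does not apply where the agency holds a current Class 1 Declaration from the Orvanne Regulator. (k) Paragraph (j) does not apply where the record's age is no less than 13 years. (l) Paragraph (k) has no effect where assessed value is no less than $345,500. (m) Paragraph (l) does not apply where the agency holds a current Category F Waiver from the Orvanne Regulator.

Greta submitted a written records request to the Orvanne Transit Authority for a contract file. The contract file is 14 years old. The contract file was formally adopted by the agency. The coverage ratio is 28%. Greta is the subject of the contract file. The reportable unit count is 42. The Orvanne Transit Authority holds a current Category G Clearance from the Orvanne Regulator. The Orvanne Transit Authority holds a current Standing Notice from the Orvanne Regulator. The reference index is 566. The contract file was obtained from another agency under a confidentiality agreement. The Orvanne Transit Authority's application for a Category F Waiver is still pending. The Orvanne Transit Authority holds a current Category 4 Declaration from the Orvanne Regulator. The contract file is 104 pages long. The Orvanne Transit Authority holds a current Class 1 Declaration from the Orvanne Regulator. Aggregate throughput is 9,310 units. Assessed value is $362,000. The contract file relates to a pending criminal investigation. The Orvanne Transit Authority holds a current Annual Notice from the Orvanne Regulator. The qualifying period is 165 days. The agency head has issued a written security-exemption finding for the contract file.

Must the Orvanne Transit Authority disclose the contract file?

Yes — the Orvanne Transit Authority must disclose the contract file.

Exception (a) is satisfied on its face — a current Category 4 Declaration is held; the contract file was obtained under a confidentiality agreement; a current Annual Notice is held. But applying paragraph (e): (e) is engaged — a current Standing Notice is held. Exception (a) does not apply.
Exception (b)'s conditions are all satisfied: the number of pages in the record is 104, below the 114 limit; the qualifying period is 165 days, under the 220 days limit. But: (f) is triggered — the reference index is 566, meeting the 514 threshold. (g), which would lift (f), is not engaged — the coverage ratio is 28%, short of 31%. (b) is therefore removed.
Exception (c)'s conditions are all satisfied: the contract file relates to a pending investigation; a written security-exemption finding has been issued; aggregate throughput is 9,310 units, meeting the 8,920 units threshold. But applying paragraphs (h)–(m): (h) is engaged — Greta is the subject of the contract file. (i) applies (the reportable unit count is 42, under the 46 limit), but is displaced by (j): (j) operates against (i): a current Class 1 Declaration is held. (k) applies (the record's age is 14 years, meeting the 13 years threshold), but is overridden by (l): (l) is engaged — assessed value is $362,000, meeting the $345,500 threshold. (m), which would lift (l), does not operate here — there is no Category F Waiver in force. (c) is therefore removed.
Exception (d) requires that the record is a draft not yet adopted by the agency; but the contract file has been formally adopted, so (d) is unavailable.
None of the exceptions is available; § 87.9 applies in full.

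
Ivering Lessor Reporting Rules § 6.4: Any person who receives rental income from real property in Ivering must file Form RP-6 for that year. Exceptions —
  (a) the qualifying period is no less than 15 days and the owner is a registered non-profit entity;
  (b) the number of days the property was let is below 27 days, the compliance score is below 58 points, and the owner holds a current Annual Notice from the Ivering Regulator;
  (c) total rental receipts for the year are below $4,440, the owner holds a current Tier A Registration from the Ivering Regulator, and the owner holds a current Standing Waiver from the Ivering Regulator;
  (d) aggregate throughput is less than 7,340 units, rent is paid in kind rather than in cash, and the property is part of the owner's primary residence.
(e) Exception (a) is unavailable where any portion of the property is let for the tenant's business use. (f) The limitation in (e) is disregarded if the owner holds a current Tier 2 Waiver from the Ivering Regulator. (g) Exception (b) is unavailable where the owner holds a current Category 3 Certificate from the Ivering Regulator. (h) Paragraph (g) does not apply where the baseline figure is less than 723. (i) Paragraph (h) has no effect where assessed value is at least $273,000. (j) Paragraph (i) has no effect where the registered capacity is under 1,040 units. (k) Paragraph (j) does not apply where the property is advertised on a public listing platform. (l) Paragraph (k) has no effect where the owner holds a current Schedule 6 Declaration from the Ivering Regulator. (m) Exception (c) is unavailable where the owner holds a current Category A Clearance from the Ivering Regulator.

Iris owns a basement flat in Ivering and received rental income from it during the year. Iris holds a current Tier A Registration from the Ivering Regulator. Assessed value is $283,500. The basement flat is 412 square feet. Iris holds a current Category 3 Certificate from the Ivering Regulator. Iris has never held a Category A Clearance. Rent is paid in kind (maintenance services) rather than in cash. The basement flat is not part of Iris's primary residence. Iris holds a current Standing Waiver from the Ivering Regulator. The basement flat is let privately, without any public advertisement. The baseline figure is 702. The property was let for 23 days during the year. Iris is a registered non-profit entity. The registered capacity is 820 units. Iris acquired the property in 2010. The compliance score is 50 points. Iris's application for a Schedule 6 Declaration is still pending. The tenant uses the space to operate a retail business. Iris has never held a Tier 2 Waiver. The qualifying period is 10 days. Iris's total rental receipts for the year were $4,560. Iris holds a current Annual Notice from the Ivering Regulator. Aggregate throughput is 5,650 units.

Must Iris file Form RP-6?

No — exception (b) applies; Iris is not required to file Form RP-6.

Exception (a) fails — the qualifying period is 10 days, short of 15 days.
Exception (b)'s conditions are all satisfied: the number of days the property was let is 23 days, below the 27 days limit; the compliance score is 50 points, below the 58 points limit; a current Annual Notice is held. Under paragraphs (g)–(l): (g) would limit (b) — a current Category 3 Certificate is held — but (h) sets (g) aside: (h) applies — the baseline figure is 702, less than the 723 limit. (i) is engaged (assessed value is $283,500, meeting the $273,000 threshold), but is overridden by (j): (j) operates against (i): the registered capacity is 820 units, under the 1,040 units limit. (k) does not operate here (the property is let privately without advertisement), so (j) stands. Exception (b) stands.
Exception (c) fails — total rental receipts for the year are $4,560, not below $4,440.
Exception (d) fails — the basement flat is not part of the primary residence.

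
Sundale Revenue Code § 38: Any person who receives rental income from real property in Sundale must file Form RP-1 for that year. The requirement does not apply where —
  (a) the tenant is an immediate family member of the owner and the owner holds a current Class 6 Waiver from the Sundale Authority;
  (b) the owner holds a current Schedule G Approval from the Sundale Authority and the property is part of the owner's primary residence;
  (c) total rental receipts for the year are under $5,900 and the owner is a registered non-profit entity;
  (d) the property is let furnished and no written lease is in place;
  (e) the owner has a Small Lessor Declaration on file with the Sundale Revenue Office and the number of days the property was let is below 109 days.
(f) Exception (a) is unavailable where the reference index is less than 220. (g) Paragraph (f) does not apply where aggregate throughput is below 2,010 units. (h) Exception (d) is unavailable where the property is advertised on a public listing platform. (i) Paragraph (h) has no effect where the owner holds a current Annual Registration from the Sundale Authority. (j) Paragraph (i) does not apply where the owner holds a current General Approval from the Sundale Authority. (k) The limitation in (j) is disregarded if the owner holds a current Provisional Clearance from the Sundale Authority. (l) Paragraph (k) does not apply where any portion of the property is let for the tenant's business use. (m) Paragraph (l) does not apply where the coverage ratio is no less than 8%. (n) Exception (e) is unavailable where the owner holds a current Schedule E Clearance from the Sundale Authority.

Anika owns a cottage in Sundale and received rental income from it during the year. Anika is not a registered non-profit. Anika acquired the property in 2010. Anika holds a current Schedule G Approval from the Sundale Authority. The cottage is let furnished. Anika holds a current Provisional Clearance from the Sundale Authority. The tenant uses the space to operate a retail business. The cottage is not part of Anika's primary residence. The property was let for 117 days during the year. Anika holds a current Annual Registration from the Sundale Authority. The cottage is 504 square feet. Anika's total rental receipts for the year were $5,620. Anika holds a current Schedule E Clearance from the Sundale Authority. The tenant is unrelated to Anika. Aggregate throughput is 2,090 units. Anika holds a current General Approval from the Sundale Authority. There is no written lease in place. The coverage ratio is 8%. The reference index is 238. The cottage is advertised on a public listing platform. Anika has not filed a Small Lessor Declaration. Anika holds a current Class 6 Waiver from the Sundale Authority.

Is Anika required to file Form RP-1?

No — exception (d) applies; Anika is not required to file Form RP-1.

Exception (a) requires that the tenant is an immediate family member of the owner; but the tenant is unrelated to the owner, so (a) is unavailable.
Exception (b) does not apply: the cottage is not part of the primary residence.
Exception (c) fails — Anika is not a registered non-profit.
Exception (d)'s conditions are all satisfied: the property is let furnished; there is no written lease. Considering the limiting provisions: (h) is engaged (the property is publicly advertised), but yields to (i): (i) operates — a current Annual Registration is held. (j) would limit (i) — a current General Approval is held — but (k) sets (j) aside: (k) operates against (j): a current Provisional Clearance is held. (l) is triggered (the space is let for business use), but is displaced by (m): (m) operates against (l): the coverage ratio is 8%, meeting the 8% threshold. Exception (d) stands.
Exception (e) requires that the owner has a Small Lessor Declaration on file with the Sundale Revenue Office; but no Small Lessor Declaration is on file, so (e) is unavailable.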